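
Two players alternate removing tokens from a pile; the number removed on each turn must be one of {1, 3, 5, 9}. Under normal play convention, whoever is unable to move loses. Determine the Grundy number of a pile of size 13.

n :  0  1  2  3  4  5  6  7  8  9 10 11 12 13
G :  0  1  0  1  0  1  0  1  0  1  0  1  0  1

1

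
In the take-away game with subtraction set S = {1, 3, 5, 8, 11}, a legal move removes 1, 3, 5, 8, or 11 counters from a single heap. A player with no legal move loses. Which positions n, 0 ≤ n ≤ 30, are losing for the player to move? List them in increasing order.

G(0) = 0
G(1) = mex{0} = 1
G(2) = mex{1} = 0
G(3) = mex{0,0} = 1
G(4) = mex{1,1} = 0
G(5) = mex{0,0,0} = 1
G(6) = mex{1,1,1} = 0
G(7) = mex{0,0,0} = 1
G(8) = mex{1,1,1,0} = 2
G(9) = mex{2,0,0,1} = 3
G(10) = mex{3,1,1,0} = 2
G(11) = mex{2,2,0,1,0} = 3
G(12) = mex{3,3,1,0,1} = 2
G(13) = mex{2,2,2,1,0} = 3
G(14) = mex{3,3,3,0,1} = 2
G(15) = mex{2,2,2,1,0} = 3
G(16) = mex{3,3,3,2,1} = 0
G(17) = mex{0,2,2,3,0} = 1
G(18) = mex{1,3,3,2,1} = 0
G(19) = mex{0,0,2,3,2} = 1
G(20) = mex{1,1,3,2,3} = 0
G(21) = mex{0,0,0,3,2} = 1
G(22) = mex{1,1,1,2,3} = 0
G(23) = mex{0,0,0,3,2} = 1
G(24) = mex{1,1,1,0,3} = 2
G(25) = mex{2,0,0,1,2} = 3
G(26) = mex{3,1,1,0,3} = 2
G(27) = mex{2,2,0,1,0} = 3
G(28) = mex{3,3,1,0,1} = 2
G(29) = mex{2,2,2,1,0} = 3
G(30) = mex{3,3,3,0,1} = 2
P-positions are exactly the n with G(n) = 0.

0, 2, 4, 6, 16, 18, 20, 22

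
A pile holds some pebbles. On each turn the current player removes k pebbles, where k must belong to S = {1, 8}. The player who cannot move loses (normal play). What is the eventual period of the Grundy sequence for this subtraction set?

9

n :  0  1  2  3  4  5  6  7  8  9 10 11 12 13 14 15 16 17 18 19
G :  0  1  0  1  0  1  0  1  2  0  1  0  1  0  1  0  1  2  0  1
G(n+9) = G(n) holds for n = 0,…,7 (a full window of length max(S) = 8), so the sequence is purely periodic with period 9.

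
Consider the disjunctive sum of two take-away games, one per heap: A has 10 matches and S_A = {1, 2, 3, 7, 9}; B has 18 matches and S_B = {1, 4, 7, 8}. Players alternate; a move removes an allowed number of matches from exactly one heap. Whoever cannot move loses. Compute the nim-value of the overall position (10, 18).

Heap A, S = {1, 2, 3, 7, 9}:
n :  0  1  2  3  4  5  6  7  8  9 10
G :  0  1  2  3  0  1  2  3  0  1  2
G_A(10) = 2.
Heap B, S = {1, 4, 7, 8}:
G(0) = 0
G(1) = mex{0} = 1
G(2) = mex{1} = 0
G(3) = mex{0} = 1
G(4) = mex{1,0} = 2
G(5) = mex{2,1} = 0
G(6) = mex{0,0} = 1
G(7) = mex{1,1,0} = 2
G(8) = mex{2,2,1,0} = 3
G(9) = mex{3,0,0,1} = 2
G(10) = mex{2,1,1,0} = 3
G(11) = mex{3,2,2,1} = 0
G(12) = mex{0,3,0,2} = 1
G(13) = mex{1,2,1,0} = 3
G(14) = mex{3,3,2,1} = 0
G(15) = mex{0,0,3,2} = 1
G(16) = mex{1,1,2,3} = 0
G(17) = mex{0,3,3,2} = 1
G(18) = mex{1,0,0,3} = 2
G_B(18) = 2.
Combined Grundy value = 2 ⊕ 2 = 0.

0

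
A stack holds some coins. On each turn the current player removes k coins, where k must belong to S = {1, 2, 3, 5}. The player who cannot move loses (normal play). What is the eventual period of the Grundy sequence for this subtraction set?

4

n :  0  1  2  3  4  5  6  7  8  9 10 11 12 13 14
G :  0  1  2  3  0  1  2  3  0  1  2  3  0  1  2
G(n+4) = G(n) holds for n = 0,…,4 (a full window of length max(S) = 5), so the sequence is purely periodic with period 4.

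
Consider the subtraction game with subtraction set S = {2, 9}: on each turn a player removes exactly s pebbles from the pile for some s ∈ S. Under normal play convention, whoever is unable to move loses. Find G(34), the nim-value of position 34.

G(0) = 0
G(1) = mex{} = 0
G(2) = mex{0} = 1
G(3) = mex{0} = 1
G(4) = mex{1} = 0
G(5) = mex{1} = 0
G(6) = mex{0} = 1
G(7) = mex{0} = 1
G(8) = mex{1} = 0
G(9) = mex{1,0} = 2
G(10) = mex{0,0} = 1
G(11) = mex{2,1} = 0
G(12) = mex{1,1} = 0
G(13) = mex{0,0} = 1
G(14) = mex{0,0} = 1
G(15) = mex{1,1} = 0
G(16) = mex{1,1} = 0
G(17) = mex{0,0} = 1
G(18) = mex{0,2} = 1
G(19) = mex{1,1} = 0
G(20) = mex{1,0} = 2
G(21) = mex{0,0} = 1
G(22) = mex{2,1} = 0
G(23) = mex{1,1} = 0
G(24) = mex{0,0} = 1
G(25) = mex{0,0} = 1
G(26) = mex{1,1} = 0
G(27) = mex{1,1} = 0
G(28) = mex{0,0} = 1
G(29) = mex{0,2} = 1
G(30) = mex{1,1} = 0
G(31) = mex{1,0} = 2
G(32) = mex{0,0} = 1
G(33) = mex{2,1} = 0
G(34) = mex{1,1} = 0

0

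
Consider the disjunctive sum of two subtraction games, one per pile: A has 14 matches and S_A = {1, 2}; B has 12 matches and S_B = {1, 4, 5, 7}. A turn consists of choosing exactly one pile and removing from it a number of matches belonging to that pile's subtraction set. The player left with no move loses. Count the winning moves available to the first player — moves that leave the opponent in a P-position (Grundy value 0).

Pile A, S = {1, 2}:
n :  0  1  2  3  4  5  6  7  8  9 10 11 12 13 14
G :  0  1  2  0  1  2  0  1  2  0  1  2  0  1  2
G_A(14) = 2.
Pile B, S = {1, 4, 5, 7}:
G(0) = 0
G(1) = mex{0} = 1
G(2) = mex{1} = 0
G(3) = mex{0} = 1
G(4) = mex{1,0} = 2
G(5) = mex{2,1,0} = 3
G(6) = mex{3,0,1} = 2
G(7) = mex{2,1,0,0} = 3
G(8) = mex{3,2,1,1} = 0
G(9) = mex{0,3,2,0} = 1
G(10) = mex{1,2,3,1} = 0
G(11) = mex{0,3,2,2} = 1
G(12) = mex{1,0,3,3} = 2
G_B(12) = 2.
Combined Grundy value = 2 ⊕ 2 = 0.
A winning move leaves total XOR = 0, i.e. changes one component's Grundy value g to g ⊕ X where X is the current total.
Pile A: target g' = 2⊕0 = 2, but every legal move changes the Grundy value (mex property), so 0 moves.
Pile B: target g' = 2⊕0 = 2, but every legal move changes the Grundy value (mex property), so 0 moves.

0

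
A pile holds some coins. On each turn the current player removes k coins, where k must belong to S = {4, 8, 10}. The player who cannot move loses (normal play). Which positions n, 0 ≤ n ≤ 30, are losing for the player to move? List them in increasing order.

0, 1, 2, 3, 14, 15, 16, 17, 28, 29, 30

G(0) = 0
G(1) = mex{} = 0
G(2) = mex{} = 0
G(3) = mex{} = 0
G(4) = mex{0} = 1
G(5) = mex{0} = 1
G(6) = mex{0} = 1
G(7) = mex{0} = 1
G(8) = mex{1,0} = 2
G(9) = mex{1,0} = 2
G(10) = mex{1,0,0} = 2
G(11) = mex{1,0,0} = 2
G(12) = mex{2,1,0} = 3
G(13) = mex{2,1,0} = 3
G(14) = mex{2,1,1} = 0
G(15) = mex{2,1,1} = 0
G(16) = mex{3,2,1} = 0
G(17) = mex{3,2,1} = 0
G(18) = mex{0,2,2} = 1
G(19) = mex{0,2,2} = 1
G(20) = mex{0,3,2} = 1
G(21) = mex{0,3,2} = 1
G(22) = mex{1,0,3} = 2
G(23) = mex{1,0,3} = 2
G(24) = mex{1,0,0} = 2
G(25) = mex{1,0,0} = 2
G(26) = mex{2,1,0} = 3
G(27) = mex{2,1,0} = 3
G(28) = mex{2,1,1} = 0
G(29) = mex{2,1,1} = 0
G(30) = mex{3,2,1} = 0
P-positions are exactly the n with G(n) = 0.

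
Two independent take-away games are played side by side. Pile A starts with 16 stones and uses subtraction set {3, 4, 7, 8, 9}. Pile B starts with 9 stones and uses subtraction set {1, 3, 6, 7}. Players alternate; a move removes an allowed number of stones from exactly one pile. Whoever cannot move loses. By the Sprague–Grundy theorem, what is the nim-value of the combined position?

Pile A, S = {3, 4, 7, 8, 9}:
n :  0  1  2  3  4  5  6  7  8  9 10 11 12 13 14 15 16
G :  0  0  0  1  1  1  2  2  2  3  3  3  0  0  0  1  1
G_A(16) = 1.
Pile B, S = {1, 3, 6, 7}:
G(0) = 0
G(1) = mex{0} = 1
G(2) = mex{1} = 0
G(3) = mex{0,0} = 1
G(4) = mex{1,1} = 0
G(5) = mex{0,0} = 1
G(6) = mex{1,1,0} = 2
G(7) = mex{2,0,1,0} = 3
G(8) = mex{3,1,0,1} = 2
G(9) = mex{2,2,1,0} = 3
G_B(9) = 3.
Combined Grundy value = 1 ⊕ 3 = 2.

2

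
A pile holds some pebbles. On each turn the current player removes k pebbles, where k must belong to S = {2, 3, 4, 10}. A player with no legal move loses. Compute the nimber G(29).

2

n :  0  1  2  3  4  5  6  7  8  9 10 11 12 13 14 15 16 17 18 19 20 21 22 23 24 25 26 27 28 29
G :  0  0  1  1  2  2  0  0  1  1  2  2  0  0  1  1  2  2  0  0  1  1  2  2  0  0  1  1  2  2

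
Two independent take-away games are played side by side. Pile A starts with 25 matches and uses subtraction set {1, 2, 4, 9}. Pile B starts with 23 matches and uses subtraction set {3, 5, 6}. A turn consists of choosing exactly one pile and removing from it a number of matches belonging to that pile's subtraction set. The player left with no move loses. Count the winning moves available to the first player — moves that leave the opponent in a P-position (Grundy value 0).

Pile A, S = {1, 2, 4, 9}:
G(0) = 0
G(1) = mex{0} = 1
G(2) = mex{1,0} = 2
G(3) = mex{2,1} = 0
G(4) = mex{0,2,0} = 1
G(5) = mex{1,0,1} = 2
G(6) = mex{2,1,2} = 0
G(7) = mex{0,2,0} = 1
G(8) = mex{1,0,1} = 2
G(9) = mex{2,1,2,0} = 3
G(10) = mex{3,2,0,1} = 4
G(11) = mex{4,3,1,2} = 0
G(12) = mex{0,4,2,0} = 1
G(13) = mex{1,0,3,1} = 2
G(14) = mex{2,1,4,2} = 0
G(15) = mex{0,2,0,0} = 1
G(16) = mex{1,0,1,1} = 2
G(17) = mex{2,1,2,2} = 0
G(18) = mex{0,2,0,3} = 1
G(19) = mex{1,0,1,4} = 2
G(20) = mex{2,1,2,0} = 3
G(21) = mex{3,2,0,1} = 4
G(22) = mex{4,3,1,2} = 0
G(23) = mex{0,4,2,0} = 1
G(24) = mex{1,0,3,1} = 2
G(25) = mex{2,1,4,2} = 0
G_A(25) = 0.
Pile B, S = {3, 5, 6}:
G(0) = 0
G(1) = mex{} = 0
G(2) = mex{} = 0
G(3) = mex{0} = 1
G(4) = mex{0} = 1
G(5) = mex{0,0} = 1
G(6) = mex{1,0,0} = 2
G(7) = mex{1,0,0} = 2
G(8) = mex{1,1,0} = 2
G(9) = mex{2,1,1} = 0
G(10) = mex{2,1,1} = 0
G(11) = mex{2,2,1} = 0
G(12) = mex{0,2,2} = 1
G(13) = mex{0,2,2} = 1
G(14) = mex{0,0,2} = 1
G(15) = mex{1,0,0} = 2
G(16) = mex{1,0,0} = 2
G(17) = mex{1,1,0} = 2
G(18) = mex{2,1,1} = 0
G(19) = mex{2,1,1} = 0
G(20) = mex{2,2,1} = 0
G(21) = mex{0,2,2} = 1
G(22) = mex{0,2,2} = 1
G(23) = mex{0,0,2} = 1
G_B(23) = 1.
Combined Grundy value = 0 ⊕ 1 = 1.
A winning move leaves total XOR = 0, i.e. changes one component's Grundy value g to g ⊕ X where X is the current total.
Pile A: need g' = 0⊕1 = 1. Options: 25−1→G=2, 25−2→G=1, 25−4→G=4, 25−9→G=2. Hits: 1.
Pile B: need g' = 1⊕1 = 0. Options: 23−3→G=0, 23−5→G=0, 23−6→G=2. Hits: 2.

3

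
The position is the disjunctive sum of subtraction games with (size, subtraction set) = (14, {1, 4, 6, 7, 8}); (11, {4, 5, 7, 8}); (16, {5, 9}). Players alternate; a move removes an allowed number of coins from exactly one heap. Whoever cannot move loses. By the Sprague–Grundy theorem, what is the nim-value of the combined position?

Heap A, S = {1, 4, 6, 7, 8}:
G(0) = 0
G(1) = mex{0} = 1
G(2) = mex{1} = 0
G(3) = mex{0} = 1
G(4) = mex{1,0} = 2
G(5) = mex{2,1} = 0
G(6) = mex{0,0,0} = 1
G(7) = mex{1,1,1,0} = 2
G(8) = mex{2,2,0,1,0} = 3
G(9) = mex{3,0,1,0,1} = 2
G(10) = mex{2,1,2,1,0} = 3
G(11) = mex{3,2,0,2,1} = 4
G(12) = mex{4,3,1,0,2} = 5
G(13) = mex{5,2,2,1,0} = 3
G(14) = mex{3,3,3,2,1} = 0
G_A(14) = 0.
Heap B, S = {4, 5, 7, 8}:
G(0) = 0
G(1) = mex{} = 0
G(2) = mex{} = 0
G(3) = mex{} = 0
G(4) = mex{0} = 1
G(5) = mex{0,0} = 1
G(6) = mex{0,0} = 1
G(7) = mex{0,0,0} = 1
G(8) = mex{1,0,0,0} = 2
G(9) = mex{1,1,0,0} = 2
G(10) = mex{1,1,0,0} = 2
G(11) = mex{1,1,1,0} = 2
G_B(11) = 2.
Heap C, S = {5, 9}:
n :  0  1  2  3  4  5  6  7  8  9 10 11 12 13 14 15 16
G :  0  0  0  0  0  1  1  1  1  1  2  2  2  2  0  0  0
G_C(16) = 0.
Combined Grundy value = 0 ⊕ 2 ⊕ 0 = 2.

2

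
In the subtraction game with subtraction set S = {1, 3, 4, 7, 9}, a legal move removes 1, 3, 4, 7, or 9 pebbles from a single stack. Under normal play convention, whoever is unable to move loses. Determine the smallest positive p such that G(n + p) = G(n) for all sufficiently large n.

8

G(0) = 0
G(1) = mex{0} = 1
G(2) = mex{1} = 0
G(3) = mex{0,0} = 1
G(4) = mex{1,1,0} = 2
G(5) = mex{2,0,1} = 3
G(6) = mex{3,1,0} = 2
G(7) = mex{2,2,1,0} = 3
G(8) = mex{3,3,2,1} = 0
G(9) = mex{0,2,3,0,0} = 1
G(10) = mex{1,3,2,1,1} = 0
G(11) = mex{0,0,3,2,0} = 1
G(12) = mex{1,1,0,3,1} = 2
G(13) = mex{2,0,1,2,2} = 3
G(14) = mex{3,1,0,3,3} = 2
G(15) = mex{2,2,1,0,2} = 3
G(16) = mex{3,3,2,1,3} = 0
G(17) = mex{0,2,3,0,0} = 1
G(18) = mex{1,3,2,1,1} = 0
G(n+8) = G(n) holds for n = 0,…,8 (a full window of length max(S) = 9), so the sequence is purely periodic with period 8.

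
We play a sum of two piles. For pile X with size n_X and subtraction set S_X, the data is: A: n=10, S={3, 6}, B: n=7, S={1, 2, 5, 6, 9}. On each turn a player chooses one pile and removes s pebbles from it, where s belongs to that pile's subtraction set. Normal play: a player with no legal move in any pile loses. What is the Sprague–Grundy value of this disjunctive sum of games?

0

Pile A, S = {3, 6}:
n :  0  1  2  3  4  5  6  7  8  9 10
G :  0  0  0  1  1  1  2  2  2  0  0
G_A(10) = 0.
Pile B, S = {1, 2, 5, 6, 9}:
n : 0 1 2 3 4 5 6 7
G : 0 1 2 0 1 2 3 0
G_B(7) = 0.
Combined Grundy value = 0 ⊕ 0 = 0.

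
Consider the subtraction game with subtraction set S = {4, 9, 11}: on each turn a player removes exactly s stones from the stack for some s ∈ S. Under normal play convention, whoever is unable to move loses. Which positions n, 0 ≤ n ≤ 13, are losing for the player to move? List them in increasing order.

0, 1, 2, 3, 8

n :  0  1  2  3  4  5  6  7  8  9 10 11 12 13
G :  0  0  0  0  1  1  1  1  0  2  2  2  1  3
P-positions are exactly the n with G(n) = 0.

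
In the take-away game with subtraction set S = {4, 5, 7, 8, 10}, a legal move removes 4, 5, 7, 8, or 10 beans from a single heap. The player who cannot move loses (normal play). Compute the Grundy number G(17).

0

G(0) = 0
G(1) = mex{} = 0
G(2) = mex{} = 0
G(3) = mex{} = 0
G(4) = mex{0} = 1
G(5) = mex{0,0} = 1
G(6) = mex{0,0} = 1
G(7) = mex{0,0,0} = 1
G(8) = mex{1,0,0,0} = 2
G(9) = mex{1,1,0,0} = 2
G(10) = mex{1,1,0,0,0} = 2
G(11) = mex{1,1,1,0,0} = 2
G(12) = mex{2,1,1,1,0} = 3
G(13) = mex{2,2,1,1,0} = 3
G(14) = mex{2,2,1,1,1} = 0
G(15) = mex{2,2,2,1,1} = 0
G(16) = mex{3,2,2,2,1} = 0
G(17) = mex{3,3,2,2,1} = 0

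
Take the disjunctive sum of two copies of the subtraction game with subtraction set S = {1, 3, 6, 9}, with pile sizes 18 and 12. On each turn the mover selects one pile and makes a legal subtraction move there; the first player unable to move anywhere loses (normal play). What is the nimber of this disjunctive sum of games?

All piles use S = {1, 3, 6, 9}:
n :  0  1  2  3  4  5  6  7  8  9 10 11 12 13 14 15 16 17 18
G :  0  1  0  1  0  1  2  3  2  3  2  3  0  1  0  1  0  1  2
Pile A: G(18) = 2.
Pile B: G(12) = 0.
Combined Grundy value = 2 ⊕ 0 = 2.

2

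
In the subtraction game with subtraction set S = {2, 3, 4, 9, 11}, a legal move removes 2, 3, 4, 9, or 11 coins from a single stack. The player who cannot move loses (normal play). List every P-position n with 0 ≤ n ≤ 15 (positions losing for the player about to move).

n :  0  1  2  3  4  5  6  7  8  9 10 11 12 13 14 15
G :  0  0  1  1  2  2  0  0  1  1  2  2  3  0  0  1
P-positions are exactly the n with G(n) = 0.

0, 1, 6, 7, 13, 14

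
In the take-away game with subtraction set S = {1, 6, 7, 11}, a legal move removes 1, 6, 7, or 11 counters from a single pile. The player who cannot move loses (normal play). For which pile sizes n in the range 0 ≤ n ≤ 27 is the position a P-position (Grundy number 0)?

n :  0  1  2  3  4  5  6  7  8  9 10 11 12 13 14 15 16 17 18 19 20 21 22 23 24 25 26 27
G :  0  1  0  1  0  1  2  3  2  3  2  3  0  1  0  1  0  1  2  3  2  3  2  3  0  1  0  1
P-positions are exactly the n with G(n) = 0.

0, 2, 4, 12, 14, 16, 24, 26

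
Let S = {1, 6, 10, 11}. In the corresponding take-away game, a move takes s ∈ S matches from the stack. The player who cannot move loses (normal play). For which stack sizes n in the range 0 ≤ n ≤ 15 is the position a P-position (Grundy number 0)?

G(0) = 0
G(1) = mex{0} = 1
G(2) = mex{1} = 0
G(3) = mex{0} = 1
G(4) = mex{1} = 0
G(5) = mex{0} = 1
G(6) = mex{1,0} = 2
G(7) = mex{2,1} = 0
G(8) = mex{0,0} = 1
G(9) = mex{1,1} = 0
G(10) = mex{0,0,0} = 1
G(11) = mex{1,1,1,0} = 2
G(12) = mex{2,2,0,1} = 3
G(13) = mex{3,0,1,0} = 2
G(14) = mex{2,1,0,1} = 3
G(15) = mex{3,0,1,0} = 2
P-positions are exactly the n with G(n) = 0.

0, 2, 4, 7, 9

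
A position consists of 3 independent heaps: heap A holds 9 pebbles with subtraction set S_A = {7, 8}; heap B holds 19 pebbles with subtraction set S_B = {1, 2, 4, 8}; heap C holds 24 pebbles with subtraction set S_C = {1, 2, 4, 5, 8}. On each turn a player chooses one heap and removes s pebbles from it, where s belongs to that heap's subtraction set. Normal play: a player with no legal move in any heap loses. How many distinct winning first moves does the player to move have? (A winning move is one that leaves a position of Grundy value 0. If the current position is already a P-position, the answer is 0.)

0

Heap A, S = {7, 8}:
n : 0 1 2 3 4 5 6 7 8 9
G : 0 0 0 0 0 0 0 1 1 1
G_A(9) = 1.
Heap B, S = {1, 2, 4, 8}:
G(0) = 0
G(1) = mex{0} = 1
G(2) = mex{1,0} = 2
G(3) = mex{2,1} = 0
G(4) = mex{0,2,0} = 1
G(5) = mex{1,0,1} = 2
G(6) = mex{2,1,2} = 0
G(7) = mex{0,2,0} = 1
G(8) = mex{1,0,1,0} = 2
G(9) = mex{2,1,2,1} = 0
G(10) = mex{0,2,0,2} = 1
G(11) = mex{1,0,1,0} = 2
G(12) = mex{2,1,2,1} = 0
G(13) = mex{0,2,0,2} = 1
G(14) = mex{1,0,1,0} = 2
G(15) = mex{2,1,2,1} = 0
G(16) = mex{0,2,0,2} = 1
G(17) = mex{1,0,1,0} = 2
G(18) = mex{2,1,2,1} = 0
G(19) = mex{0,2,0,2} = 1
G_B(19) = 1.
Heap C, S = {1, 2, 4, 5, 8}:
n :  0  1  2  3  4  5  6  7  8  9 10 11 12 13 14 15 16 17 18 19 20 21 22 23 24
G :  0  1  2  0  1  2  0  1  2  0  1  2  0  1  2  0  1  2  0  1  2  0  1  2  0
G_C(24) = 0.
Combined Grundy value = 1 ⊕ 1 ⊕ 0 = 0.
A winning move leaves total XOR = 0, i.e. changes one component's Grundy value g to g ⊕ X where X is the current total.
Heap A: target g' = 1⊕0 = 1, but every legal move changes the Grundy value (mex property), so 0 moves.
Heap B: target g' = 1⊕0 = 1, but every legal move changes the Grundy value (mex property), so 0 moves.
Heap C: target g' = 0⊕0 = 0, but every legal move changes the Grundy value (mex property), so 0 moves.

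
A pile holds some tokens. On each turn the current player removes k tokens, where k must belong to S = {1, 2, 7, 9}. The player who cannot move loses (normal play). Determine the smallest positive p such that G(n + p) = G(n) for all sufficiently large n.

11

G(0) = 0
G(1) = mex{0} = 1
G(2) = mex{1,0} = 2
G(3) = mex{2,1} = 0
G(4) = mex{0,2} = 1
G(5) = mex{1,0} = 2
G(6) = mex{2,1} = 0
G(7) = mex{0,2,0} = 1
G(8) = mex{1,0,1} = 2
G(9) = mex{2,1,2,0} = 3
G(10) = mex{3,2,0,1} = 4
G(11) = mex{4,3,1,2} = 0
G(12) = mex{0,4,2,0} = 1
G(13) = mex{1,0,0,1} = 2
G(14) = mex{2,1,1,2} = 0
G(15) = mex{0,2,2,0} = 1
G(16) = mex{1,0,3,1} = 2
G(17) = mex{2,1,4,2} = 0
G(18) = mex{0,2,0,3} = 1
G(19) = mex{1,0,1,4} = 2
G(20) = mex{2,1,2,0} = 3
G(21) = mex{3,2,0,1} = 4
G(22) = mex{4,3,1,2} = 0
G(23) = mex{0,4,2,0} = 1
G(n+11) = G(n) holds for n = 0,…,8 (a full window of length max(S) = 9), so the sequence is purely periodic with period 11.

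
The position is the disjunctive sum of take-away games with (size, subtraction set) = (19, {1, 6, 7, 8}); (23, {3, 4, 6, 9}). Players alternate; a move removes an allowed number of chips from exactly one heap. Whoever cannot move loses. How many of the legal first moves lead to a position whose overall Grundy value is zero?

3

Heap A, S = {1, 6, 7, 8}:
G(0) = 0
G(1) = mex{0} = 1
G(2) = mex{1} = 0
G(3) = mex{0} = 1
G(4) = mex{1} = 0
G(5) = mex{0} = 1
G(6) = mex{1,0} = 2
G(7) = mex{2,1,0} = 3
G(8) = mex{3,0,1,0} = 2
G(9) = mex{2,1,0,1} = 3
G(10) = mex{3,0,1,0} = 2
G(11) = mex{2,1,0,1} = 3
G(12) = mex{3,2,1,0} = 4
G(13) = mex{4,3,2,1} = 0
G(14) = mex{0,2,3,2} = 1
G(15) = mex{1,3,2,3} = 0
G(16) = mex{0,2,3,2} = 1
G(17) = mex{1,3,2,3} = 0
G(18) = mex{0,4,3,2} = 1
G(19) = mex{1,0,4,3} = 2
G_A(19) = 2.
Heap B, S = {3, 4, 6, 9}:
n :  0  1  2  3  4  5  6  7  8  9 10 11 12 13 14 15 16 17 18 19 20 21 22 23
G :  0  0  0  1  1  1  2  2  2  3  3  3  0  0  0  1  1  1  2  2  2  3  3  3
G_B(23) = 3.
Combined Grundy value = 2 ⊕ 3 = 1.
A winning move leaves total XOR = 0, i.e. changes one component's Grundy value g to g ⊕ X where X is the current total.
Heap A: need g' = 2⊕1 = 3. Options: 19−1→G=1, 19−6→G=0, 19−7→G=4, 19−8→G=3. Hits: 1.
Heap B: need g' = 3⊕1 = 2. Options: 23−3→G=2, 23−4→G=2, 23−6→G=1, 23−9→G=0. Hits: 2.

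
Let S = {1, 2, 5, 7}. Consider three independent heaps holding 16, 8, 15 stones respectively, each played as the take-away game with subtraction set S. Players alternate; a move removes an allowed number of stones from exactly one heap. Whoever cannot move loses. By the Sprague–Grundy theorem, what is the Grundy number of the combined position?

3

All heaps use S = {1, 2, 5, 7}:
G(0) = 0
G(1) = mex{0} = 1
G(2) = mex{1,0} = 2
G(3) = mex{2,1} = 0
G(4) = mex{0,2} = 1
G(5) = mex{1,0,0} = 2
G(6) = mex{2,1,1} = 0
G(7) = mex{0,2,2,0} = 1
G(8) = mex{1,0,0,1} = 2
G(9) = mex{2,1,1,2} = 0
G(10) = mex{0,2,2,0} = 1
G(11) = mex{1,0,0,1} = 2
G(12) = mex{2,1,1,2} = 0
G(13) = mex{0,2,2,0} = 1
G(14) = mex{1,0,0,1} = 2
G(15) = mex{2,1,1,2} = 0
G(16) = mex{0,2,2,0} = 1
Heap A: G(16) = 1.
Heap B: G(8) = 2.
Heap C: G(15) = 0.
Combined Grundy value = 1 ⊕ 2 ⊕ 0 = 3.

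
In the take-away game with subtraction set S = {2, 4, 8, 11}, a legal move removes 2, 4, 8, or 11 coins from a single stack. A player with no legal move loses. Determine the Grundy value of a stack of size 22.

0

G(0) = 0
G(1) = mex{} = 0
G(2) = mex{0} = 1
G(3) = mex{0} = 1
G(4) = mex{1,0} = 2
G(5) = mex{1,0} = 2
G(6) = mex{2,1} = 0
G(7) = mex{2,1} = 0
G(8) = mex{0,2,0} = 1
G(9) = mex{0,2,0} = 1
G(10) = mex{1,0,1} = 2
G(11) = mex{1,0,1,0} = 2
G(12) = mex{2,1,2,0} = 3
G(13) = mex{2,1,2,1} = 0
G(14) = mex{3,2,0,1} = 4
G(15) = mex{0,2,0,2} = 1
G(16) = mex{4,3,1,2} = 0
G(17) = mex{1,0,1,0} = 2
G(18) = mex{0,4,2,0} = 1
G(19) = mex{2,1,2,1} = 0
G(20) = mex{1,0,3,1} = 2
G(21) = mex{0,2,0,2} = 1
G(22) = mex{2,1,4,2} = 0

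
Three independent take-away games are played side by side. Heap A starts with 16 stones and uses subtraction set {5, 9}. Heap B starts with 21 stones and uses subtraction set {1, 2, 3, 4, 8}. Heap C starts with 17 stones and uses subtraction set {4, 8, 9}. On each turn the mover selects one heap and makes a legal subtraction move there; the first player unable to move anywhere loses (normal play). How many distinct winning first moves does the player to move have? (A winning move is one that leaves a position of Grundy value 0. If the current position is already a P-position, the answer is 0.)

0

Heap A, S = {5, 9}:
n :  0  1  2  3  4  5  6  7  8  9 10 11 12 13 14 15 16
G :  0  0  0  0  0  1  1  1  1  1  2  2  2  2  0  0  0
G_A(16) = 0.
Heap B, S = {1, 2, 3, 4, 8}:
G(0) = 0
G(1) = mex{0} = 1
G(2) = mex{1,0} = 2
G(3) = mex{2,1,0} = 3
G(4) = mex{3,2,1,0} = 4
G(5) = mex{4,3,2,1} = 0
G(6) = mex{0,4,3,2} = 1
G(7) = mex{1,0,4,3} = 2
G(8) = mex{2,1,0,4,0} = 3
G(9) = mex{3,2,1,0,1} = 4
G(10) = mex{4,3,2,1,2} = 0
G(11) = mex{0,4,3,2,3} = 1
G(12) = mex{1,0,4,3,4} = 2
G(13) = mex{2,1,0,4,0} = 3
G(14) = mex{3,2,1,0,1} = 4
G(15) = mex{4,3,2,1,2} = 0
G(16) = mex{0,4,3,2,3} = 1
G(17) = mex{1,0,4,3,4} = 2
G(18) = mex{2,1,0,4,0} = 3
G(19) = mex{3,2,1,0,1} = 4
G(20) = mex{4,3,2,1,2} = 0
G(21) = mex{0,4,3,2,3} = 1
G_B(21) = 1.
Heap C, S = {4, 8, 9}:
n :  0  1  2  3  4  5  6  7  8  9 10 11 12 13 14 15 16 17
G :  0  0  0  0  1  1  1  1  2  2  2  2  3  0  0  0  0  1
G_C(17) = 1.
Combined Grundy value = 0 ⊕ 1 ⊕ 1 = 0.
A winning move leaves total XOR = 0, i.e. changes one component's Grundy value g to g ⊕ X where X is the current total.
Heap A: target g' = 0⊕0 = 0, but every legal move changes the Grundy value (mex property), so 0 moves.
Heap B: target g' = 1⊕0 = 1, but every legal move changes the Grundy value (mex property), so 0 moves.
Heap C: target g' = 1⊕0 = 1, but every legal move changes the Grundy value (mex property), so 0 moves.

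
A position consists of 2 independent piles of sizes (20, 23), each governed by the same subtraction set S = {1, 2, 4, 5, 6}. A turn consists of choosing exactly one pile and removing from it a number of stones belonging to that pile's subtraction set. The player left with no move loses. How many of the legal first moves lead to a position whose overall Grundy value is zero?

All piles use S = {1, 2, 4, 5, 6}:
G(0) = 0
G(1) = mex{0} = 1
G(2) = mex{1,0} = 2
G(3) = mex{2,1} = 0
G(4) = mex{0,2,0} = 1
G(5) = mex{1,0,1,0} = 2
G(6) = mex{2,1,2,1,0} = 3
G(7) = mex{3,2,0,2,1} = 4
G(8) = mex{4,3,1,0,2} = 5
G(9) = mex{5,4,2,1,0} = 3
G(10) = mex{3,5,3,2,1} = 0
G(11) = mex{0,3,4,3,2} = 1
G(12) = mex{1,0,5,4,3} = 2
G(13) = mex{2,1,3,5,4} = 0
G(14) = mex{0,2,0,3,5} = 1
G(15) = mex{1,0,1,0,3} = 2
G(16) = mex{2,1,2,1,0} = 3
G(17) = mex{3,2,0,2,1} = 4
G(18) = mex{4,3,1,0,2} = 5
G(19) = mex{5,4,2,1,0} = 3
G(20) = mex{3,5,3,2,1} = 0
G(21) = mex{0,3,4,3,2} = 1
G(22) = mex{1,0,5,4,3} = 2
G(23) = mex{2,1,3,5,4} = 0
Pile A: G(20) = 0.
Pile B: G(23) = 0.
Combined Grundy value = 0 ⊕ 0 = 0.
A winning move leaves total XOR = 0, i.e. changes one component's Grundy value g to g ⊕ X where X is the current total.
Pile A: target g' = 0⊕0 = 0, but every legal move changes the Grundy value (mex property), so 0 moves.
Pile B: target g' = 0⊕0 = 0, but every legal move changes the Grundy value (mex property), so 0 moves.

0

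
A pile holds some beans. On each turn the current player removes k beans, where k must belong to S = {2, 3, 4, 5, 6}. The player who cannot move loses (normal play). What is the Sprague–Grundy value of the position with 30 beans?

3

n :  0  1  2  3  4  5  6  7  8  9 10 11 12 13 14 15 16 17 18 19 20 21 22 23 24 25 26 27 28 29 30
G :  0  0  1  1  2  2  3  3  0  0  1  1  2  2  3  3  0  0  1  1  2  2  3  3  0  0  1  1  2  2  3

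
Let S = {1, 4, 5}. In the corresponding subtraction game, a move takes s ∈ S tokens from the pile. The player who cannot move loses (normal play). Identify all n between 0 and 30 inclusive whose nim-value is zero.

0, 2, 8, 10, 16, 18, 24, 26

G(0) = 0
G(1) = mex{0} = 1
G(2) = mex{1} = 0
G(3) = mex{0} = 1
G(4) = mex{1,0} = 2
G(5) = mex{2,1,0} = 3
G(6) = mex{3,0,1} = 2
G(7) = mex{2,1,0} = 3
G(8) = mex{3,2,1} = 0
G(9) = mex{0,3,2} = 1
G(10) = mex{1,2,3} = 0
G(11) = mex{0,3,2} = 1
G(12) = mex{1,0,3} = 2
G(13) = mex{2,1,0} = 3
G(14) = mex{3,0,1} = 2
G(15) = mex{2,1,0} = 3
G(16) = mex{3,2,1} = 0
G(17) = mex{0,3,2} = 1
G(18) = mex{1,2,3} = 0
G(19) = mex{0,3,2} = 1
G(20) = mex{1,0,3} = 2
G(21) = mex{2,1,0} = 3
G(22) = mex{3,0,1} = 2
G(23) = mex{2,1,0} = 3
G(24) = mex{3,2,1} = 0
G(25) = mex{0,3,2} = 1
G(26) = mex{1,2,3} = 0
G(27) = mex{0,3,2} = 1
G(28) = mex{1,0,3} = 2
G(29) = mex{2,1,0} = 3
G(30) = mex{3,0,1} = 2
P-positions are exactly the n with G(n) = 0.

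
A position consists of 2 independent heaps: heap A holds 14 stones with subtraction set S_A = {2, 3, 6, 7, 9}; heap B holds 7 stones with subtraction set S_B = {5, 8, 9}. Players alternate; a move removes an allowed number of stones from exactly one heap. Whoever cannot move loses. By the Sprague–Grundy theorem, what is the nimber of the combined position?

4

Heap A, S = {2, 3, 6, 7, 9}:
G(0) = 0
G(1) = mex{} = 0
G(2) = mex{0} = 1
G(3) = mex{0,0} = 1
G(4) = mex{1,0} = 2
G(5) = mex{1,1} = 0
G(6) = mex{2,1,0} = 3
G(7) = mex{0,2,0,0} = 1
G(8) = mex{3,0,1,0} = 2
G(9) = mex{1,3,1,1,0} = 2
G(10) = mex{2,1,2,1,0} = 3
G(11) = mex{2,2,0,2,1} = 3
G(12) = mex{3,2,3,0,1} = 4
G(13) = mex{3,3,1,3,2} = 0
G(14) = mex{4,3,2,1,0} = 5
G_A(14) = 5.
Heap B, S = {5, 8, 9}:
n : 0 1 2 3 4 5 6 7
G : 0 0 0 0 0 1 1 1
G_B(7) = 1.
Combined Grundy value = 5 ⊕ 1 = 4.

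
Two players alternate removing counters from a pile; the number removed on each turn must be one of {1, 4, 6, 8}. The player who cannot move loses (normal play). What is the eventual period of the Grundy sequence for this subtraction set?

12

n :  0  1  2  3  4  5  6  7  8  9 10 11 12 13 14 15 16 17 18 19 20 21 22 23 24 25
G :  0  1  0  1  2  0  1  0  1  2  3  2  0  1  0  1  2  0  1  0  1  2  3  2  0  1
G(n+12) = G(n) holds for n = 0,…,7 (a full window of length max(S) = 8), so the sequence is purely periodic with period 12.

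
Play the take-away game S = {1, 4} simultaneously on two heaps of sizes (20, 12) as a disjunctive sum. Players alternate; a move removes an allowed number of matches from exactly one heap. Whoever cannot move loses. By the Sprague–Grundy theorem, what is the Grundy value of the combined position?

0

All heaps use S = {1, 4}:
G(0) = 0
G(1) = mex{0} = 1
G(2) = mex{1} = 0
G(3) = mex{0} = 1
G(4) = mex{1,0} = 2
G(5) = mex{2,1} = 0
G(6) = mex{0,0} = 1
G(7) = mex{1,1} = 0
G(8) = mex{0,2} = 1
G(9) = mex{1,0} = 2
G(10) = mex{2,1} = 0
G(11) = mex{0,0} = 1
G(12) = mex{1,1} = 0
G(13) = mex{0,2} = 1
G(14) = mex{1,0} = 2
G(15) = mex{2,1} = 0
G(16) = mex{0,0} = 1
G(17) = mex{1,1} = 0
G(18) = mex{0,2} = 1
G(19) = mex{1,0} = 2
G(20) = mex{2,1} = 0
Heap A: G(20) = 0.
Heap B: G(12) = 0.
Combined Grundy value = 0 ⊕ 0 = 0.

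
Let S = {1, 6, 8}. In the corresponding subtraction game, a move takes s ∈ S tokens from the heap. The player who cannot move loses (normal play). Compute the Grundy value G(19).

n :  0  1  2  3  4  5  6  7  8  9 10 11 12 13 14 15 16 17 18 19
G :  0  1  0  1  0  1  2  0  1  0  1  0  1  2  0  1  0  1  0  1

1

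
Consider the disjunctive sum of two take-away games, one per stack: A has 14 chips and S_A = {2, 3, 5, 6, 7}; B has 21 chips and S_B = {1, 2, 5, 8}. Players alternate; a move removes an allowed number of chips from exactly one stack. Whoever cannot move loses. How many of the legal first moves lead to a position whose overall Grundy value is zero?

Stack A, S = {2, 3, 5, 6, 7}:
G(0) = 0
G(1) = mex{} = 0
G(2) = mex{0} = 1
G(3) = mex{0,0} = 1
G(4) = mex{1,0} = 2
G(5) = mex{1,1,0} = 2
G(6) = mex{2,1,0,0} = 3
G(7) = mex{2,2,1,0,0} = 3
G(8) = mex{3,2,1,1,0} = 4
G(9) = mex{3,3,2,1,1} = 0
G(10) = mex{4,3,2,2,1} = 0
G(11) = mex{0,4,3,2,2} = 1
G(12) = mex{0,0,3,3,2} = 1
G(13) = mex{1,0,4,3,3} = 2
G(14) = mex{1,1,0,4,3} = 2
G_A(14) = 2.
Stack B, S = {1, 2, 5, 8}:
n :  0  1  2  3  4  5  6  7  8  9 10 11 12 13 14 15 16 17 18 19 20 21
G :  0  1  2  0  1  2  0  1  2  0  1  2  0  1  2  0  1  2  0  1  2  0
G_B(21) = 0.
Combined Grundy value = 2 ⊕ 0 = 2.
A winning move leaves total XOR = 0, i.e. changes one component's Grundy value g to g ⊕ X where X is the current total.
Stack A: need g' = 2⊕2 = 0. Options: 14−2→G=1, 14−3→G=1, 14−5→G=0, 14−6→G=4, 14−7→G=3. Hits: 1.
Stack B: need g' = 0⊕2 = 2. Options: 21−1→G=2, 21−2→G=1, 21−5→G=1, 21−8→G=1. Hits: 1.

2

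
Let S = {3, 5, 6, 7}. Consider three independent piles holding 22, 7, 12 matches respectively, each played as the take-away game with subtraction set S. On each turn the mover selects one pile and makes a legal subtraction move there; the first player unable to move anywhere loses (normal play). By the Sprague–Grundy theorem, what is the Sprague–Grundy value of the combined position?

All piles use S = {3, 5, 6, 7}:
n :  0  1  2  3  4  5  6  7  8  9 10 11 12 13 14 15 16 17 18 19 20 21 22
G :  0  0  0  1  1  1  2  2  2  3  0  0  0  1  1  1  2  2  2  3  0  0  0
Pile A: G(22) = 0.
Pile B: G(7) = 2.
Pile C: G(12) = 0.
Combined Grundy value = 0 ⊕ 2 ⊕ 0 = 2.

2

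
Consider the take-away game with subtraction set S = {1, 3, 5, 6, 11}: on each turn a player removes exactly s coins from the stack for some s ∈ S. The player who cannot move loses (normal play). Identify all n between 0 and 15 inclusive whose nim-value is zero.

G(0) = 0
G(1) = mex{0} = 1
G(2) = mex{1} = 0
G(3) = mex{0,0} = 1
G(4) = mex{1,1} = 0
G(5) = mex{0,0,0} = 1
G(6) = mex{1,1,1,0} = 2
G(7) = mex{2,0,0,1} = 3
G(8) = mex{3,1,1,0} = 2
G(9) = mex{2,2,0,1} = 3
G(10) = mex{3,3,1,0} = 2
G(11) = mex{2,2,2,1,0} = 3
G(12) = mex{3,3,3,2,1} = 0
G(13) = mex{0,2,2,3,0} = 1
G(14) = mex{1,3,3,2,1} = 0
G(15) = mex{0,0,2,3,0} = 1
P-positions are exactly the n with G(n) = 0.

0, 2, 4, 12, 14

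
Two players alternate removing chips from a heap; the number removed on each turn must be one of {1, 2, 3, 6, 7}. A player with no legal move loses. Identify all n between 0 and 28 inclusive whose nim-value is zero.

0, 4, 8, 12, 16, 20, 24, 28

G(0) = 0
G(1) = mex{0} = 1
G(2) = mex{1,0} = 2
G(3) = mex{2,1,0} = 3
G(4) = mex{3,2,1} = 0
G(5) = mex{0,3,2} = 1
G(6) = mex{1,0,3,0} = 2
G(7) = mex{2,1,0,1,0} = 3
G(8) = mex{3,2,1,2,1} = 0
G(9) = mex{0,3,2,3,2} = 1
G(10) = mex{1,0,3,0,3} = 2
G(11) = mex{2,1,0,1,0} = 3
G(12) = mex{3,2,1,2,1} = 0
G(13) = mex{0,3,2,3,2} = 1
G(14) = mex{1,0,3,0,3} = 2
G(15) = mex{2,1,0,1,0} = 3
G(16) = mex{3,2,1,2,1} = 0
G(17) = mex{0,3,2,3,2} = 1
G(18) = mex{1,0,3,0,3} = 2
G(19) = mex{2,1,0,1,0} = 3
G(20) = mex{3,2,1,2,1} = 0
G(21) = mex{0,3,2,3,2} = 1
G(22) = mex{1,0,3,0,3} = 2
G(23) = mex{2,1,0,1,0} = 3
G(24) = mex{3,2,1,2,1} = 0
G(25) = mex{0,3,2,3,2} = 1
G(26) = mex{1,0,3,0,3} = 2
G(27) = mex{2,1,0,1,0} = 3
G(28) = mex{3,2,1,2,1} = 0
P-positions are exactly the n with G(n) = 0.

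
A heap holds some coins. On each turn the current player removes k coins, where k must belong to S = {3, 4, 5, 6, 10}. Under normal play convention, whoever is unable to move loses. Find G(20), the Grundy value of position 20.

G(0) = 0
G(1) = mex{} = 0
G(2) = mex{} = 0
G(3) = mex{0} = 1
G(4) = mex{0,0} = 1
G(5) = mex{0,0,0} = 1
G(6) = mex{1,0,0,0} = 2
G(7) = mex{1,1,0,0} = 2
G(8) = mex{1,1,1,0} = 2
G(9) = mex{2,1,1,1} = 0
G(10) = mex{2,2,1,1,0} = 3
G(11) = mex{2,2,2,1,0} = 3
G(12) = mex{0,2,2,2,0} = 1
G(13) = mex{3,0,2,2,1} = 4
G(14) = mex{3,3,0,2,1} = 4
G(15) = mex{1,3,3,0,1} = 2
G(16) = mex{4,1,3,3,2} = 0
G(17) = mex{4,4,1,3,2} = 0
G(18) = mex{2,4,4,1,2} = 0
G(19) = mex{0,2,4,4,0} = 1
G(20) = mex{0,0,2,4,3} = 1

1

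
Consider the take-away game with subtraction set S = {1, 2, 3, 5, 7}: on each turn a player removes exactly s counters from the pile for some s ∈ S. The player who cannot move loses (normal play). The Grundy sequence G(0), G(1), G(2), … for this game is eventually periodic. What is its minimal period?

n :  0  1  2  3  4  5  6  7  8  9 10 11 12 13 14
G :  0  1  2  3  0  1  2  3  0  1  2  3  0  1  2
G(n+4) = G(n) holds for n = 0,…,6 (a full window of length max(S) = 7), so the sequence is purely periodic with period 4.

4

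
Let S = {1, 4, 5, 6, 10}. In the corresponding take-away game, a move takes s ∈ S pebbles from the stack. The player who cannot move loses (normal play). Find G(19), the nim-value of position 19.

G(0) = 0
G(1) = mex{0} = 1
G(2) = mex{1} = 0
G(3) = mex{0} = 1
G(4) = mex{1,0} = 2
G(5) = mex{2,1,0} = 3
G(6) = mex{3,0,1,0} = 2
G(7) = mex{2,1,0,1} = 3
G(8) = mex{3,2,1,0} = 4
G(9) = mex{4,3,2,1} = 0
G(10) = mex{0,2,3,2,0} = 1
G(11) = mex{1,3,2,3,1} = 0
G(12) = mex{0,4,3,2,0} = 1
G(13) = mex{1,0,4,3,1} = 2
G(14) = mex{2,1,0,4,2} = 3
G(15) = mex{3,0,1,0,3} = 2
G(16) = mex{2,1,0,1,2} = 3
G(17) = mex{3,2,1,0,3} = 4
G(18) = mex{4,3,2,1,4} = 0
G(19) = mex{0,2,3,2,0} = 1

1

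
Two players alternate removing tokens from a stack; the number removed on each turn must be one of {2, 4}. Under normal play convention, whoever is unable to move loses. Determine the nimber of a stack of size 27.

1

G(0) = 0
G(1) = mex{} = 0
G(2) = mex{0} = 1
G(3) = mex{0} = 1
G(4) = mex{1,0} = 2
G(5) = mex{1,0} = 2
G(6) = mex{2,1} = 0
G(7) = mex{2,1} = 0
G(8) = mex{0,2} = 1
G(9) = mex{0,2} = 1
G(10) = mex{1,0} = 2
G(11) = mex{1,0} = 2
G(12) = mex{2,1} = 0
G(13) = mex{2,1} = 0
G(14) = mex{0,2} = 1
G(15) = mex{0,2} = 1
G(16) = mex{1,0} = 2
G(17) = mex{1,0} = 2
G(18) = mex{2,1} = 0
G(19) = mex{2,1} = 0
G(20) = mex{0,2} = 1
G(21) = mex{0,2} = 1
G(22) = mex{1,0} = 2
G(23) = mex{1,0} = 2
G(24) = mex{2,1} = 0
G(25) = mex{2,1} = 0
G(26) = mex{0,2} = 1
G(27) = mex{0,2} = 1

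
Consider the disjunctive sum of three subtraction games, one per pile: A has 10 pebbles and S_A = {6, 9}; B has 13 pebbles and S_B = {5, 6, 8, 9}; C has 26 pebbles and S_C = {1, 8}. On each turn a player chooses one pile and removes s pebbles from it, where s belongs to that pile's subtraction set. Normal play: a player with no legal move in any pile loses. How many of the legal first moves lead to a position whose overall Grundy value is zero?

2

Pile A, S = {6, 9}:
n :  0  1  2  3  4  5  6  7  8  9 10
G :  0  0  0  0  0  0  1  1  1  1  1
G_A(10) = 1.
Pile B, S = {5, 6, 8, 9}:
G(0) = 0
G(1) = mex{} = 0
G(2) = mex{} = 0
G(3) = mex{} = 0
G(4) = mex{} = 0
G(5) = mex{0} = 1
G(6) = mex{0,0} = 1
G(7) = mex{0,0} = 1
G(8) = mex{0,0,0} = 1
G(9) = mex{0,0,0,0} = 1
G(10) = mex{1,0,0,0} = 2
G(11) = mex{1,1,0,0} = 2
G(12) = mex{1,1,0,0} = 2
G(13) = mex{1,1,1,0} = 2
G_B(13) = 2.
Pile C, S = {1, 8}:
G(0) = 0
G(1) = mex{0} = 1
G(2) = mex{1} = 0
G(3) = mex{0} = 1
G(4) = mex{1} = 0
G(5) = mex{0} = 1
G(6) = mex{1} = 0
G(7) = mex{0} = 1
G(8) = mex{1,0} = 2
G(9) = mex{2,1} = 0
G(10) = mex{0,0} = 1
G(11) = mex{1,1} = 0
G(12) = mex{0,0} = 1
G(13) = mex{1,1} = 0
G(14) = mex{0,0} = 1
G(15) = mex{1,1} = 0
G(16) = mex{0,2} = 1
G(17) = mex{1,0} = 2
G(18) = mex{2,1} = 0
G(19) = mex{0,0} = 1
G(20) = mex{1,1} = 0
G(21) = mex{0,0} = 1
G(22) = mex{1,1} = 0
G(23) = mex{0,0} = 1
G(24) = mex{1,1} = 0
G(25) = mex{0,2} = 1
G(26) = mex{1,0} = 2
G_C(26) = 2.
Combined Grundy value = 1 ⊕ 2 ⊕ 2 = 1.
A winning move leaves total XOR = 0, i.e. changes one component's Grundy value g to g ⊕ X where X is the current total.
Pile A: need g' = 1⊕1 = 0. Options: 10−6→G=0, 10−9→G=0. Hits: 2.
Pile B: need g' = 2⊕1 = 3. Options: 13−5→G=1, 13−6→G=1, 13−8→G=1, 13−9→G=0. Hits: 0.
Pile C: need g' = 2⊕1 = 3. Options: 26−1→G=1, 26−8→G=0. Hits: 0.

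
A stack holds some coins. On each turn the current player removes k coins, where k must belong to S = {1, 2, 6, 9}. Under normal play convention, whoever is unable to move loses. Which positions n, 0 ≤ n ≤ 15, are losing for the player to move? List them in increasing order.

0, 3, 7, 10, 14

G(0) = 0
G(1) = mex{0} = 1
G(2) = mex{1,0} = 2
G(3) = mex{2,1} = 0
G(4) = mex{0,2} = 1
G(5) = mex{1,0} = 2
G(6) = mex{2,1,0} = 3
G(7) = mex{3,2,1} = 0
G(8) = mex{0,3,2} = 1
G(9) = mex{1,0,0,0} = 2
G(10) = mex{2,1,1,1} = 0
G(11) = mex{0,2,2,2} = 1
G(12) = mex{1,0,3,0} = 2
G(13) = mex{2,1,0,1} = 3
G(14) = mex{3,2,1,2} = 0
G(15) = mex{0,3,2,3} = 1
P-positions are exactly the n with G(n) = 0.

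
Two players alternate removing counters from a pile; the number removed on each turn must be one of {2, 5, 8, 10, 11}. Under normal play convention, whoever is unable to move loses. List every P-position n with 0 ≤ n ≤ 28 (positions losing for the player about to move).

0, 1, 4, 7, 13, 16, 19, 20

G(0) = 0
G(1) = mex{} = 0
G(2) = mex{0} = 1
G(3) = mex{0} = 1
G(4) = mex{1} = 0
G(5) = mex{1,0} = 2
G(6) = mex{0,0} = 1
G(7) = mex{2,1} = 0
G(8) = mex{1,1,0} = 2
G(9) = mex{0,0,0} = 1
G(10) = mex{2,2,1,0} = 3
G(11) = mex{1,1,1,0,0} = 2
G(12) = mex{3,0,0,1,0} = 2
G(13) = mex{2,2,2,1,1} = 0
G(14) = mex{2,1,1,0,1} = 3
G(15) = mex{0,3,0,2,0} = 1
G(16) = mex{3,2,2,1,2} = 0
G(17) = mex{1,2,1,0,1} = 3
G(18) = mex{0,0,3,2,0} = 1
G(19) = mex{3,3,2,1,2} = 0
G(20) = mex{1,1,2,3,1} = 0
G(21) = mex{0,0,0,2,3} = 1
G(22) = mex{0,3,3,2,2} = 1
G(23) = mex{1,1,1,0,2} = 3
G(24) = mex{1,0,0,3,0} = 2
G(25) = mex{3,0,3,1,3} = 2
G(26) = mex{2,1,1,0,1} = 3
G(27) = mex{2,1,0,3,0} = 4
G(28) = mex{3,3,0,1,3} = 2
P-positions are exactly the n with G(n) = 0.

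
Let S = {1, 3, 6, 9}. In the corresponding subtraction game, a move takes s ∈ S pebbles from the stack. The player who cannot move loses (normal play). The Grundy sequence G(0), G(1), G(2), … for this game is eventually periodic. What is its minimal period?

12

n :  0  1  2  3  4  5  6  7  8  9 10 11 12 13 14 15 16 17 18 19 20 21 22 23 24 25
G :  0  1  0  1  0  1  2  3  2  3  2  3  0  1  0  1  0  1  2  3  2  3  2  3  0  1
G(n+12) = G(n) holds for n = 0,…,8 (a full window of length max(S) = 9), so the sequence is purely periodic with period 12.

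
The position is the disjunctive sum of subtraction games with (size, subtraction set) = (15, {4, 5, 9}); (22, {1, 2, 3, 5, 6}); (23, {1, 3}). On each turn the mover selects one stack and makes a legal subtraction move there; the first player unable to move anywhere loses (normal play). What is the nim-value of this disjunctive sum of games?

3

Stack A, S = {4, 5, 9}:
n :  0  1  2  3  4  5  6  7  8  9 10 11 12 13 14 15
G :  0  0  0  0  1  1  1  1  2  2  2  2  3  0  0  0
G_A(15) = 0.
Stack B, S = {1, 2, 3, 5, 6}:
n :  0  1  2  3  4  5  6  7  8  9 10 11 12 13 14 15 16 17 18 19 20 21 22
G :  0  1  2  3  0  1  2  3  0  1  2  3  0  1  2  3  0  1  2  3  0  1  2
G_B(22) = 2.
Stack C, S = {1, 3}:
G(0) = 0
G(1) = mex{0} = 1
G(2) = mex{1} = 0
G(3) = mex{0,0} = 1
G(4) = mex{1,1} = 0
G(5) = mex{0,0} = 1
G(6) = mex{1,1} = 0
G(7) = mex{0,0} = 1
G(8) = mex{1,1} = 0
G(9) = mex{0,0} = 1
G(10) = mex{1,1} = 0
G(11) = mex{0,0} = 1
G(12) = mex{1,1} = 0
G(13) = mex{0,0} = 1
G(14) = mex{1,1} = 0
G(15) = mex{0,0} = 1
G(16) = mex{1,1} = 0
G(17) = mex{0,0} = 1
G(18) = mex{1,1} = 0
G(19) = mex{0,0} = 1
G(20) = mex{1,1} = 0
G(21) = mex{0,0} = 1
G(22) = mex{1,1} = 0
G(23) = mex{0,0} = 1
G_C(23) = 1.
Combined Grundy value = 0 ⊕ 2 ⊕ 1 = 3.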